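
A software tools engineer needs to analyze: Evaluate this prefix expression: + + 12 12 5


Parsing prefix expression: + + 12 12 5
Step 1: Innermost operation '+ 12 12'
  12 + 12 = 24
Step 2: Outer operation '+ [24] 5'
  24 + 5 = 29

29


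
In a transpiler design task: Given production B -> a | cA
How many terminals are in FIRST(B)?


Production: B -> a | cA
Examining each alternative for leading terminals:
  B -> a : first terminal = 'a'
  B -> cA : first terminal = 'c'
FIRST(B) = {a, c}
Count: 2

2


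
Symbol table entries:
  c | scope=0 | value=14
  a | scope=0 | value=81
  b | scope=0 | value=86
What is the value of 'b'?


Searching symbol table for 'b':
  c | scope=0 | value=14
  a | scope=0 | value=81
  b | scope=0 | value=86 <- MATCH
Found 'b' at scope 0 with value 86

86


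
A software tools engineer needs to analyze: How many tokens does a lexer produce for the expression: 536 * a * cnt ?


Scanning '536 * a * cnt'
Token 1: '536' -> integer_literal
Token 2: '*' -> operator
Token 3: 'a' -> identifier
Token 4: '*' -> operator
Token 5: 'cnt' -> identifier
Total tokens: 5

5


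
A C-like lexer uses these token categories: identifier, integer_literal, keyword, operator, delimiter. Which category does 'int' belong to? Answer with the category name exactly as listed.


Token: 'int'
Checking categories:
  identifier: no
  integer_literal: no
  operator: no
  keyword: YES
  delimiter: no
Category: keyword

keyword


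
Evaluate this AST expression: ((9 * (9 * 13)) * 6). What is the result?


Expression: ((9 * (9 * 13)) * 6)
Evaluating step by step:
  9 * 13 = 117
  9 * 117 = 1053
  1053 * 6 = 6318
Result: 6318

6318


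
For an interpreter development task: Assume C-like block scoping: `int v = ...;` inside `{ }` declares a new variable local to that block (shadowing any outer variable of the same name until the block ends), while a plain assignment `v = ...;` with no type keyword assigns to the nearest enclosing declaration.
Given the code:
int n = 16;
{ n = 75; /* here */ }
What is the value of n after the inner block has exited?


Analyzing scoping rules:
Outer scope: declares n = 16
Inner block: 'n = 75;' has no type keyword, so it is an assignment to the outer n (no shadowing)
The assignment changed the outer variable itself, so the new value persists after the block -> 75
Result: 75

75


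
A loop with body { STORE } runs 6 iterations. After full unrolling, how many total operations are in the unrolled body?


Loop body operations: STORE (1 op per iteration)
Unrolling 6 iterations:
  Iteration 1: STORE (1 ops)
  Iteration 2: STORE (1 ops)
  Iteration 3: STORE (1 ops)
  Iteration 4: STORE (1 ops)
  Iteration 5: STORE (1 ops)
  Iteration 6: STORE (1 ops)
Total: 6 iterations * 1 ops/iter = 6 operations

6


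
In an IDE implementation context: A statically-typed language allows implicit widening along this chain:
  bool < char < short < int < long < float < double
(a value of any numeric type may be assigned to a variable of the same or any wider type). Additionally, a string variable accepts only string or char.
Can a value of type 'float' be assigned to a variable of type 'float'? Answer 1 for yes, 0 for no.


Target variable type: float
Source value type: float
Numeric ranks: float=5, float=5
Widening allowed iff rank(source) <= rank(target): 5 <= 5? Yes
Result: 1

1


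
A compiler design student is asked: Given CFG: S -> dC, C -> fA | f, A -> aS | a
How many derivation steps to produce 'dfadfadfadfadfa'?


Grammar: S -> dC, C -> fA | f, A -> aS | a
Deriving 'dfadfadfadfadfa':
Step 1: S -> dC => dC
Step 2: C -> fA => dfA
Step 3: A -> aS => dfaS
Step 4: S -> dC => dfadC
Step 5: C -> fA => dfadfA
Step 6: A -> aS => dfadfaS
Step 7: S -> dC => dfadfadC
Step 8: C -> fA => dfadfadfA
Step 9: A -> aS => dfadfadfaS
Step 10: S -> dC => dfadfadfadC
Step 11: C -> fA => dfadfadfadfA
Step 12: A -> aS => dfadfadfadfaS
Step 13: S -> dC => dfadfadfadfadC
Step 14: C -> fA => dfadfadfadfadfA
Step 15: A -> a => dfadfadfadfadfa
Total derivation steps: 15

15


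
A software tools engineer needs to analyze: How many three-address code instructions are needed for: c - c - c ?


Expression: c - c - c
Generating three-address code (respecting * over +/- precedence):
  Instruction 1: t1 = c - c
  Instruction 2: t2 = t1 - c
Total instructions: 2

2


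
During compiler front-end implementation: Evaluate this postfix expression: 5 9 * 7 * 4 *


Processing tokens left to right:
Push 5, Push 9
Pop 5 and 9, compute 5 * 9 = 45, push 45
Push 7
Pop 45 and 7, compute 45 * 7 = 315, push 315
Push 4
Pop 315 and 4, compute 315 * 4 = 1260, push 1260
Stack result: 1260

1260


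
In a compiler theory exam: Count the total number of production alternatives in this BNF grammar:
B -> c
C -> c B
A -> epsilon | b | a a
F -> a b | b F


Counting alternatives per rule:
  B: 1 alternative(s)
  C: 1 alternative(s)
  A: 3 alternative(s)
  F: 2 alternative(s)
Sum: 1 + 1 + 3 + 2 = 7

7


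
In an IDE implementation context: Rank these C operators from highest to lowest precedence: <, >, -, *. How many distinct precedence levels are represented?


Looking up precedence for each operator:
  < -> precedence 4
  > -> precedence 4
  - -> precedence 5
  * -> precedence 6
Sorted highest to lowest: *, -, <, >
Distinct precedence values: [6, 5, 4]
Number of distinct levels: 3

3


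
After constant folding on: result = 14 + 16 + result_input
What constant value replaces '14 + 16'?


Identifying constant sub-expression:
  Original: result = 14 + 16 + result_input
  14 and 16 are both compile-time constants
  Evaluating: 14 + 16 = 30
  After folding: result = 30 + result_input

30


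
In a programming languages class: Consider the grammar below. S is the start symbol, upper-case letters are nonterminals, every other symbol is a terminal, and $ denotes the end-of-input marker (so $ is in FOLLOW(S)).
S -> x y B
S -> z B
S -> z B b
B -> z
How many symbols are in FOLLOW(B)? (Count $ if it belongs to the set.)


S is the start symbol and does not occur in any rule body, so FOLLOW(S) = {$}.
Examining every occurrence of B in a rule body:
  S -> x y B : B is at the right end -> add FOLLOW(S) = {$}
  S -> z B : B is at the right end -> add FOLLOW(S) = {$} (already in the set)
  S -> z B b : B is followed by terminal 'b' -> add 'b'
  B -> z : B does not occur in the body -> contributes nothing
FOLLOW(B) = {b, $}
Count: 2

2


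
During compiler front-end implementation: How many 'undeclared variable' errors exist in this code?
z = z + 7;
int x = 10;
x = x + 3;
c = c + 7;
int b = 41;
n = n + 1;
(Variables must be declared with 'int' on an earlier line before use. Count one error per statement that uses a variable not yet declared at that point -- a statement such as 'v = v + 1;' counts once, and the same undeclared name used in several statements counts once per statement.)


Scanning code line by line:
  Line 1: use 'z' -> ERROR (undeclared)
  Line 2: declare 'x' -> declared = ['x']
  Line 3: use 'x' -> OK (declared)
  Line 4: use 'c' -> ERROR (undeclared)
  Line 5: declare 'b' -> declared = ['b', 'x']
  Line 6: use 'n' -> ERROR (undeclared)
Total undeclared variable errors: 3

3


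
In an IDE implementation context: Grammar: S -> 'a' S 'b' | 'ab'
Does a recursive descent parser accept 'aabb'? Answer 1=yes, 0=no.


Grammar accepts strings of the form a^n b^n (n >= 1)
Word: 'aabb'
Counting: 2 a's and 2 b's
Check: 2 == 2? Yes
Derivation (S -> aSb applied 1 time(s), then S -> ab): S => aSb => aabb
Accepted

1


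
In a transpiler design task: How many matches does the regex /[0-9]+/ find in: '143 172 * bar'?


Pattern: /[0-9]+/ (int literals)
Input: '143 172 * bar'
Scanning for matches:
  Match 1: '143'
  Match 2: '172'
Total matches: 2

2


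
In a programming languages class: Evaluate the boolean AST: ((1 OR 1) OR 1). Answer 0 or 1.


Step 1: Evaluate inner node
  1 OR 1 = 1
Step 2: Evaluate root node
  1 OR 1 = 1

1


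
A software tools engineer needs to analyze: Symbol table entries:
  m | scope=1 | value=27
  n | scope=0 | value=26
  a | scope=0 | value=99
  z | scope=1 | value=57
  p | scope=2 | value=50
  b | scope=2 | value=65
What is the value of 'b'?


Searching symbol table for 'b':
  m | scope=1 | value=27
  n | scope=0 | value=26
  a | scope=0 | value=99
  z | scope=1 | value=57
  p | scope=2 | value=50
  b | scope=2 | value=65 <- MATCH
Found 'b' at scope 2 with value 65

65


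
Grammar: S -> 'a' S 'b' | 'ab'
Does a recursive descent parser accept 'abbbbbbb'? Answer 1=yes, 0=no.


Grammar accepts strings of the form a^n b^n (n >= 1)
Word: 'abbbbbbb'
Counting: 1 a's and 7 b's
Check: 1 == 7? No
Mismatch: a-count != b-count
Rejected

0


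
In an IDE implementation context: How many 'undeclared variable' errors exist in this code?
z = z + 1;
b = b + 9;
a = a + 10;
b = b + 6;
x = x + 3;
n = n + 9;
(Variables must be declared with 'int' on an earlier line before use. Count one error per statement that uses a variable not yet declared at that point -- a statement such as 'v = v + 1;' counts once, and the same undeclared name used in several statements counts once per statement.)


Scanning code line by line:
  Line 1: use 'z' -> ERROR (undeclared)
  Line 2: use 'b' -> ERROR (undeclared)
  Line 3: use 'a' -> ERROR (undeclared)
  Line 4: use 'b' -> ERROR (undeclared)
  Line 5: use 'x' -> ERROR (undeclared)
  Line 6: use 'n' -> ERROR (undeclared)
Total undeclared variable errors: 6

6


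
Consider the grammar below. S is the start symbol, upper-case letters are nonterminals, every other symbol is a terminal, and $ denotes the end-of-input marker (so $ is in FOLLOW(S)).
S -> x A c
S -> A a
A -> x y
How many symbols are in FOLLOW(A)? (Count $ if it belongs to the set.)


S is the start symbol and does not occur in any rule body, so FOLLOW(S) = {$}.
Examining every occurrence of A in a rule body:
  S -> x A c : A is followed by terminal 'c' -> add 'c'
  S -> A a : A is followed by terminal 'a' -> add 'a'
  A -> x y : A does not occur in the body -> contributes nothing
FOLLOW(A) = {a, c}
Count: 2

2


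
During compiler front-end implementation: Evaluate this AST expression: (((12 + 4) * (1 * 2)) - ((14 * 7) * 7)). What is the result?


Expression: (((12 + 4) * (1 * 2)) - ((14 * 7) * 7))
Evaluating step by step:
  12 + 4 = 16
  1 * 2 = 2
  16 * 2 = 32
  14 * 7 = 98
  98 * 7 = 686
  32 - 686 = -654
Result: -654

-654


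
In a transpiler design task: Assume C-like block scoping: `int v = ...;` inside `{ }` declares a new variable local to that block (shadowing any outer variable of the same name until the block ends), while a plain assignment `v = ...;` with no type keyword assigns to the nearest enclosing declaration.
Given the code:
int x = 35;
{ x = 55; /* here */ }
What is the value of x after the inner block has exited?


Analyzing scoping rules:
Outer scope: declares x = 35
Inner block: 'x = 55;' has no type keyword, so it is an assignment to the outer x (no shadowing)
The assignment changed the outer variable itself, so the new value persists after the block -> 55
Result: 55

55


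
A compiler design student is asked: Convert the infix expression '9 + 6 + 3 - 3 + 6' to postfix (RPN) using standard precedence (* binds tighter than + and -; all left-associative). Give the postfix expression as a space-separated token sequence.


Applying the shunting-yard algorithm:
  Operand 9 -> output
  Push '+' onto operator stack -> op-stack: [+]
  Operand 6 -> output
  See '+' (prec 1); top '+' (prec 1) >= it -> pop '+' to output
  Push '+' onto operator stack -> op-stack: [+]
  Operand 3 -> output
  See '-' (prec 1); top '+' (prec 1) >= it -> pop '+' to output
  Push '-' onto operator stack -> op-stack: [-]
  Operand 3 -> output
  See '+' (prec 1); top '-' (prec 1) >= it -> pop '-' to output
  Push '+' onto operator stack -> op-stack: [+]
  Operand 6 -> output
  End of input: pop '+' to output
Postfix result: 9 6 + 3 + 3 - 6 +

9 6 + 3 + 3 - 6 +


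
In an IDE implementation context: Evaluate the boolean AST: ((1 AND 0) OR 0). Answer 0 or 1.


Step 1: Evaluate inner node
  1 AND 0 = 0
Step 2: Evaluate root node
  0 OR 0 = 0

0


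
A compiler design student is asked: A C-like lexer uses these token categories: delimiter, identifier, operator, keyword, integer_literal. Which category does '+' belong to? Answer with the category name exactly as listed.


Token: '+'
Checking categories:
  identifier: no
  integer_literal: no
  operator: YES
  keyword: no
  delimiter: no
Category: operator

operator


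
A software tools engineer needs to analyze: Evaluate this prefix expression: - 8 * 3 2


Parsing prefix expression: - 8 * 3 2
Step 1: Innermost operation '* 3 2'
  3 * 2 = 6
Step 2: Outer operation '- 8 [6]'
  8 - 6 = 2

2


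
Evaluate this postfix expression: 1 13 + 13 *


Processing tokens left to right:
Push 1, Push 13
Pop 1 and 13, compute 1 + 13 = 14, push 14
Push 13
Pop 14 and 13, compute 14 * 13 = 182, push 182
Stack result: 182

182


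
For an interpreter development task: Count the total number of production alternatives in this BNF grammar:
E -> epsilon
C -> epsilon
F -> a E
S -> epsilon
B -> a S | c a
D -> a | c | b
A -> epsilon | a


Counting alternatives per rule:
  E: 1 alternative(s)
  C: 1 alternative(s)
  F: 1 alternative(s)
  S: 1 alternative(s)
  B: 2 alternative(s)
  D: 3 alternative(s)
  A: 2 alternative(s)
Sum: 1 + 1 + 1 + 1 + 2 + 3 + 2 = 11

11


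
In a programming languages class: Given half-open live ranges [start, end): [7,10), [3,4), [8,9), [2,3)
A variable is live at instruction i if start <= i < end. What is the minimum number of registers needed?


Live ranges:
  Var0: [7, 10)
  Var1: [3, 4)
  Var2: [8, 9)
  Var3: [2, 3)
Sweep-line events (position, delta, active):
  pos=2 start -> active=1
  pos=3 end -> active=0
  pos=3 start -> active=1
  pos=4 end -> active=0
  pos=7 start -> active=1
  pos=8 start -> active=2
  pos=9 end -> active=1
  pos=10 end -> active=0
Maximum simultaneous active: 2
Minimum registers needed: 2

2


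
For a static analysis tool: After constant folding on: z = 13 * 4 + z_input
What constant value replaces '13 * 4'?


Identifying constant sub-expression:
  Original: z = 13 * 4 + z_input
  13 and 4 are both compile-time constants
  Evaluating: 13 * 4 = 52
  After folding: z = 52 + z_input

52


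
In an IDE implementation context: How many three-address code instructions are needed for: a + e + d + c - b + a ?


Expression: a + e + d + c - b + a
Generating three-address code (respecting * over +/- precedence):
  Instruction 1: t1 = a + e
  Instruction 2: t2 = t1 + d
  Instruction 3: t3 = t2 + c
  Instruction 4: t4 = t3 - b
  Instruction 5: t5 = t4 + a
Total instructions: 5

5


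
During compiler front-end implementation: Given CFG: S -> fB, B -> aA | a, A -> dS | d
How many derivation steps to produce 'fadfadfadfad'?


Grammar: S -> fB, B -> aA | a, A -> dS | d
Deriving 'fadfadfadfad':
Step 1: S -> fB => fB
Step 2: B -> aA => faA
Step 3: A -> dS => fadS
Step 4: S -> fB => fadfB
Step 5: B -> aA => fadfaA
Step 6: A -> dS => fadfadS
Step 7: S -> fB => fadfadfB
Step 8: B -> aA => fadfadfaA
Step 9: A -> dS => fadfadfadS
Step 10: S -> fB => fadfadfadfB
Step 11: B -> aA => fadfadfadfaA
Step 12: A -> d => fadfadfadfad
Total derivation steps: 12

12


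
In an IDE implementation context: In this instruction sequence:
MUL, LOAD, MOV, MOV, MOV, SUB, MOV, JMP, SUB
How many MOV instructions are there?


Scanning instruction sequence for MOV:
  Position 1: MUL
  Position 2: LOAD
  Position 3: MOV <- MATCH
  Position 4: MOV <- MATCH
  Position 5: MOV <- MATCH
  Position 6: SUB
  Position 7: MOV <- MATCH
  Position 8: JMP
  Position 9: SUB
Matches at positions: [3, 4, 5, 7]
Total MOV count: 4

4


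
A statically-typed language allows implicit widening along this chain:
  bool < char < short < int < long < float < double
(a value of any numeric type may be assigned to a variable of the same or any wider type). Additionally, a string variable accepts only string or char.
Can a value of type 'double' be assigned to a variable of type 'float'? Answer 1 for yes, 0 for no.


Target variable type: float
Source value type: double
Numeric ranks: double=6, float=5
Widening allowed iff rank(source) <= rank(target): 6 <= 5? No
Result: 0

0


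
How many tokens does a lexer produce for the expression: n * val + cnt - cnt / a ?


Scanning 'n * val + cnt - cnt / a'
Token 1: 'n' -> identifier
Token 2: '*' -> operator
Token 3: 'val' -> identifier
Token 4: '+' -> operator
Token 5: 'cnt' -> identifier
Token 6: '-' -> operator
Token 7: 'cnt' -> identifier
Token 8: '/' -> operator
Token 9: 'a' -> identifier
Total tokens: 9

9


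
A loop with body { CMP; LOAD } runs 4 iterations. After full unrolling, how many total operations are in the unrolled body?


Loop body operations: CMP, LOAD (2 ops per iteration)
Unrolling 4 iterations:
  Iteration 1: CMP, LOAD (2 ops)
  Iteration 2: CMP, LOAD (2 ops)
  Iteration 3: CMP, LOAD (2 ops)
  Iteration 4: CMP, LOAD (2 ops)
Total: 4 iterations * 2 ops/iter = 8 operations

8


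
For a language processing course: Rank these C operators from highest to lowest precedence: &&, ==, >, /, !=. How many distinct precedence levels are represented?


Looking up precedence for each operator:
  && -> precedence 2
  == -> precedence 3
  > -> precedence 4
  / -> precedence 6
  != -> precedence 3
Sorted highest to lowest: /, >, ==, !=, &&
Distinct precedence values: [6, 4, 3, 2]
Number of distinct levels: 4

4


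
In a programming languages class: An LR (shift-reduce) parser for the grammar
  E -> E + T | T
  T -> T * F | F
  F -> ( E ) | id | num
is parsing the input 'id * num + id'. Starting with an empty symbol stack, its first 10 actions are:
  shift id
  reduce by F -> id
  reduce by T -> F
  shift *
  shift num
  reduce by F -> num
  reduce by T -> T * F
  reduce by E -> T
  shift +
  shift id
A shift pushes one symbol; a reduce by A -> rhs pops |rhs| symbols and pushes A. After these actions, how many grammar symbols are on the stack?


Tracking the symbol stack through each action:
  Action 1: shift 'id' : push -> stack = [id] (size 1)
  Action 2: reduce by F -> id : pop 1, push F -> stack = [F] (size 1)
  Action 3: reduce by T -> F : pop 1, push T -> stack = [T] (size 1)
  Action 4: shift '*' : push -> stack = [T, *] (size 2)
  Action 5: shift 'num' : push -> stack = [T, *, num] (size 3)
  Action 6: reduce by F -> num : pop 1, push F -> stack = [T, *, F] (size 3)
  Action 7: reduce by T -> T * F : pop 3, push T -> stack = [T] (size 1)
  Action 8: reduce by E -> T : pop 1, push E -> stack = [E] (size 1)
  Action 9: shift '+' : push -> stack = [E, +] (size 2)
  Action 10: shift 'id' : push -> stack = [E, +, id] (size 3)
Final stack size: 3

3


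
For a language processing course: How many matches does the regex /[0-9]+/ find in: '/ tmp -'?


Pattern: /[0-9]+/ (int literals)
Input: '/ tmp -'
Scanning for matches:
Total matches: 0

0


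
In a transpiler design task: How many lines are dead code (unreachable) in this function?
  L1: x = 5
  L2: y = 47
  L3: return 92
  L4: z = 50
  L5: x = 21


Analyzing control flow:
  L1: reachable (before return)
  L2: reachable (before return)
  L3: reachable (return statement)
  L4: DEAD (after return at L3)
  L5: DEAD (after return at L3)
Return at L3, total lines = 5
Dead lines: L4 through L5
Count: 2

2


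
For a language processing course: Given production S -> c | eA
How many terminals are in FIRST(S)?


Production: S -> c | eA
Examining each alternative for leading terminals:
  S -> c : first terminal = 'c'
  S -> eA : first terminal = 'e'
FIRST(S) = {c, e}
Count: 2

2


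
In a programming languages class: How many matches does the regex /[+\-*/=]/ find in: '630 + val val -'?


Pattern: /[+\-*/=]/ (operators)
Input: '630 + val val -'
Scanning for matches:
  Match 1: '+'
  Match 2: '-'
Total matches: 2

2


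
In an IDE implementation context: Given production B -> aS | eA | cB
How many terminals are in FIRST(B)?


Production: B -> aS | eA | cB
Examining each alternative for leading terminals:
  B -> aS : first terminal = 'a'
  B -> eA : first terminal = 'e'
  B -> cB : first terminal = 'c'
FIRST(B) = {a, c, e}
Count: 3

3


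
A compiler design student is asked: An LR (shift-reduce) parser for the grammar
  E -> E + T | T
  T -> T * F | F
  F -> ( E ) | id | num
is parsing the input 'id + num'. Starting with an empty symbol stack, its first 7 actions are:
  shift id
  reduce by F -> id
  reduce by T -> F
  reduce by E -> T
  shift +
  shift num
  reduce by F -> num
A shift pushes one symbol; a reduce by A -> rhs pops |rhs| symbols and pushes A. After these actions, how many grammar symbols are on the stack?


Tracking the symbol stack through each action:
  Action 1: shift 'id' : push -> stack = [id] (size 1)
  Action 2: reduce by F -> id : pop 1, push F -> stack = [F] (size 1)
  Action 3: reduce by T -> F : pop 1, push T -> stack = [T] (size 1)
  Action 4: reduce by E -> T : pop 1, push E -> stack = [E] (size 1)
  Action 5: shift '+' : push -> stack = [E, +] (size 2)
  Action 6: shift 'num' : push -> stack = [E, +, num] (size 3)
  Action 7: reduce by F -> num : pop 1, push F -> stack = [E, +, F] (size 3)
Final stack size: 3

3


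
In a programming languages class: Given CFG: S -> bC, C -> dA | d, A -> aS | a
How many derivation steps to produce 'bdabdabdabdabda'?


Grammar: S -> bC, C -> dA | d, A -> aS | a
Deriving 'bdabdabdabdabda':
Step 1: S -> bC => bC
Step 2: C -> dA => bdA
Step 3: A -> aS => bdaS
Step 4: S -> bC => bdabC
Step 5: C -> dA => bdabdA
Step 6: A -> aS => bdabdaS
Step 7: S -> bC => bdabdabC
Step 8: C -> dA => bdabdabdA
Step 9: A -> aS => bdabdabdaS
Step 10: S -> bC => bdabdabdabC
Step 11: C -> dA => bdabdabdabdA
Step 12: A -> aS => bdabdabdabdaS
Step 13: S -> bC => bdabdabdabdabC
Step 14: C -> dA => bdabdabdabdabdA
Step 15: A -> a => bdabdabdabdabda
Total derivation steps: 15

15


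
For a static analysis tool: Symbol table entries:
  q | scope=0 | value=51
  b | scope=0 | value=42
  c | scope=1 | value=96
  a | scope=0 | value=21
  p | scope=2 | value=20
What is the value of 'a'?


Searching symbol table for 'a':
  q | scope=0 | value=51
  b | scope=0 | value=42
  c | scope=1 | value=96
  a | scope=0 | value=21 <- MATCH
  p | scope=2 | value=20
Found 'a' at scope 0 with value 21

21


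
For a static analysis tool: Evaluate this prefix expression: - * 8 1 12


Parsing prefix expression: - * 8 1 12
Step 1: Innermost operation '* 8 1'
  8 * 1 = 8
Step 2: Outer operation '- [8] 12'
  8 - 12 = -4

-4


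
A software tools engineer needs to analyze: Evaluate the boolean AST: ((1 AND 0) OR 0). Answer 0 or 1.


Step 1: Evaluate inner node
  1 AND 0 = 0
Step 2: Evaluate root node
  0 OR 0 = 0

0


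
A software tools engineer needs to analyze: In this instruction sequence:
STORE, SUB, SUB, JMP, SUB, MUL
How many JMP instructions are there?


Scanning instruction sequence for JMP:
  Position 1: STORE
  Position 2: SUB
  Position 3: SUB
  Position 4: JMP <- MATCH
  Position 5: SUB
  Position 6: MUL
Matches at positions: [4]
Total JMP count: 1

1


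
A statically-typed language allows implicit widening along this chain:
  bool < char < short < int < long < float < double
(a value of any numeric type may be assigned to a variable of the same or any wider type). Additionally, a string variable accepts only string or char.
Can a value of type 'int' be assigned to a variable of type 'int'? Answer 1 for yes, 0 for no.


Target variable type: int
Source value type: int
Numeric ranks: int=3, int=3
Widening allowed iff rank(source) <= rank(target): 3 <= 3? Yes
Result: 1

1


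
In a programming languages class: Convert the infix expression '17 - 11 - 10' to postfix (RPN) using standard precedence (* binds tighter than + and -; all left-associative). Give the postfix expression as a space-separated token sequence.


Applying the shunting-yard algorithm:
  Operand 17 -> output
  Push '-' onto operator stack -> op-stack: [-]
  Operand 11 -> output
  See '-' (prec 1); top '-' (prec 1) >= it -> pop '-' to output
  Push '-' onto operator stack -> op-stack: [-]
  Operand 10 -> output
  End of input: pop '-' to output
Postfix result: 17 11 - 10 -

17 11 - 10 -


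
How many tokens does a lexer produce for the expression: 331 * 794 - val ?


Scanning '331 * 794 - val'
Token 1: '331' -> integer_literal
Token 2: '*' -> operator
Token 3: '794' -> integer_literal
Token 4: '-' -> operator
Token 5: 'val' -> identifier
Total tokens: 5

5


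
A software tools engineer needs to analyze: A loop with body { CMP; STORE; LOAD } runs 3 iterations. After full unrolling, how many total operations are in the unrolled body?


Loop body operations: CMP, STORE, LOAD (3 ops per iteration)
Unrolling 3 iterations:
  Iteration 1: CMP, STORE, LOAD (3 ops)
  Iteration 2: CMP, STORE, LOAD (3 ops)
  Iteration 3: CMP, STORE, LOAD (3 ops)
Total: 3 iterations * 3 ops/iter = 9 operations

9


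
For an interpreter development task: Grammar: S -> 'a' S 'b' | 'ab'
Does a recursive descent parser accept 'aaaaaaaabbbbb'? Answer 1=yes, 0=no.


Grammar accepts strings of the form a^n b^n (n >= 1)
Word: 'aaaaaaaabbbbb'
Counting: 8 a's and 5 b's
Check: 8 == 5? No
Mismatch: a-count != b-count
Rejected

0


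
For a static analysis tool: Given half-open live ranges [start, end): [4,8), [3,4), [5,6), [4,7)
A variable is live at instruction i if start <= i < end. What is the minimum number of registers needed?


Live ranges:
  Var0: [4, 8)
  Var1: [3, 4)
  Var2: [5, 6)
  Var3: [4, 7)
Sweep-line events (position, delta, active):
  pos=3 start -> active=1
  pos=4 end -> active=0
  pos=4 start -> active=1
  pos=4 start -> active=2
  pos=5 start -> active=3
  pos=6 end -> active=2
  pos=7 end -> active=1
  pos=8 end -> active=0
Maximum simultaneous active: 3
Minimum registers needed: 3

3


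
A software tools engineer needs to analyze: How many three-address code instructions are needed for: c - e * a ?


Expression: c - e * a
Generating three-address code (respecting * over +/- precedence):
  Instruction 1: t1 = e * a
  Instruction 2: t2 = c - t1
Total instructions: 2

2


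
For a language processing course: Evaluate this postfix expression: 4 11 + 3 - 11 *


Processing tokens left to right:
Push 4, Push 11
Pop 4 and 11, compute 4 + 11 = 15, push 15
Push 3
Pop 15 and 3, compute 15 - 3 = 12, push 12
Push 11
Pop 12 and 11, compute 12 * 11 = 132, push 132
Stack result: 132

132


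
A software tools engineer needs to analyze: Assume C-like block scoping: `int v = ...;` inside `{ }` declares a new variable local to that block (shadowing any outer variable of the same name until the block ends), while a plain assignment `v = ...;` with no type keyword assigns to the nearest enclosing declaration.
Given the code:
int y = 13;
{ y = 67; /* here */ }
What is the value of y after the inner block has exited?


Analyzing scoping rules:
Outer scope: declares y = 13
Inner block: 'y = 67;' has no type keyword, so it is an assignment to the outer y (no shadowing)
The assignment changed the outer variable itself, so the new value persists after the block -> 67
Result: 67

67


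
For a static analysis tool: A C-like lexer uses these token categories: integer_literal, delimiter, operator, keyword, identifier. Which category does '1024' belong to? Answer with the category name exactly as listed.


Token: '1024'
Checking categories:
  identifier: no
  integer_literal: YES
  operator: no
  keyword: no
  delimiter: no
Category: integer_literal

integer_literal


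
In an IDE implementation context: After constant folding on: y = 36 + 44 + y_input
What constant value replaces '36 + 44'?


Identifying constant sub-expression:
  Original: y = 36 + 44 + y_input
  36 and 44 are both compile-time constants
  Evaluating: 36 + 44 = 80
  After folding: y = 80 + y_input

80


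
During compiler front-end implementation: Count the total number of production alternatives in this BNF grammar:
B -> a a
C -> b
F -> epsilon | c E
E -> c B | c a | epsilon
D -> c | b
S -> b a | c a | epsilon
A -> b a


Counting alternatives per rule:
  B: 1 alternative(s)
  C: 1 alternative(s)
  F: 2 alternative(s)
  E: 3 alternative(s)
  D: 2 alternative(s)
  S: 3 alternative(s)
  A: 1 alternative(s)
Sum: 1 + 1 + 2 + 3 + 2 + 3 + 1 = 13

13


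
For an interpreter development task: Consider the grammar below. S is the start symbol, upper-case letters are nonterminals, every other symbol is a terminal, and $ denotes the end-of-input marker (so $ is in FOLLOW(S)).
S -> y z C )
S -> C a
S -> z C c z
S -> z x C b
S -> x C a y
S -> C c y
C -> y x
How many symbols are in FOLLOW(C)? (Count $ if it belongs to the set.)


S is the start symbol and does not occur in any rule body, so FOLLOW(S) = {$}.
Examining every occurrence of C in a rule body:
  S -> y z C ) : C is followed by terminal ')' -> add ')'
  S -> C a : C is followed by terminal 'a' -> add 'a'
  S -> z C c z : C is followed by terminal 'c' -> add 'c'
  S -> z x C b : C is followed by terminal 'b' -> add 'b'
  S -> x C a y : C is followed by terminal 'a' -> add 'a' (already in the set)
  S -> C c y : C is followed by terminal 'c' -> add 'c' (already in the set)
  C -> y x : C does not occur in the body -> contributes nothing
FOLLOW(C) = {), a, b, c}
Count: 4

4


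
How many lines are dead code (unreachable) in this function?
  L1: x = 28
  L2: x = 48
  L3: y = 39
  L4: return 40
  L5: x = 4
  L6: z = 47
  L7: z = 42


Analyzing control flow:
  L1: reachable (before return)
  L2: reachable (before return)
  L3: reachable (before return)
  L4: reachable (return statement)
  L5: DEAD (after return at L4)
  L6: DEAD (after return at L4)
  L7: DEAD (after return at L4)
Return at L4, total lines = 7
Dead lines: L5 through L7
Count: 3

3


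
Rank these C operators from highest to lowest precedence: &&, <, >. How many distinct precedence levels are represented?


Looking up precedence for each operator:
  && -> precedence 2
  < -> precedence 4
  > -> precedence 4
Sorted highest to lowest: <, >, &&
Distinct precedence values: [4, 2]
Number of distinct levels: 2

2


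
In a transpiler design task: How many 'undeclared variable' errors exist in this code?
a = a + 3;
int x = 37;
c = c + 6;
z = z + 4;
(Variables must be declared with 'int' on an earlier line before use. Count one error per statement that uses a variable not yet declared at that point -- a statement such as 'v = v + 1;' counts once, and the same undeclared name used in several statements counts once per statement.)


Scanning code line by line:
  Line 1: use 'a' -> ERROR (undeclared)
  Line 2: declare 'x' -> declared = ['x']
  Line 3: use 'c' -> ERROR (undeclared)
  Line 4: use 'z' -> ERROR (undeclared)
Total undeclared variable errors: 3

3


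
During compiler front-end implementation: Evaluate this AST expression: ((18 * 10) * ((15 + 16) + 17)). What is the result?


Expression: ((18 * 10) * ((15 + 16) + 17))
Evaluating step by step:
  18 * 10 = 180
  15 + 16 = 31
  31 + 17 = 48
  180 * 48 = 8640
Result: 8640

8640


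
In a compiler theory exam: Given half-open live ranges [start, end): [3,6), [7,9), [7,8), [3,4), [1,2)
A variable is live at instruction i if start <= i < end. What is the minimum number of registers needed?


Live ranges:
  Var0: [3, 6)
  Var1: [7, 9)
  Var2: [7, 8)
  Var3: [3, 4)
  Var4: [1, 2)
Sweep-line events (position, delta, active):
  pos=1 start -> active=1
  pos=2 end -> active=0
  pos=3 start -> active=1
  pos=3 start -> active=2
  pos=4 end -> active=1
  pos=6 end -> active=0
  pos=7 start -> active=1
  pos=7 start -> active=2
  pos=8 end -> active=1
  pos=9 end -> active=0
Maximum simultaneous active: 2
Minimum registers needed: 2

2


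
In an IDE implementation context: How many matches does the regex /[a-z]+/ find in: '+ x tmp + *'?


Pattern: /[a-z]+/ (identifiers)
Input: '+ x tmp + *'
Scanning for matches:
  Match 1: 'x'
  Match 2: 'tmp'
Total matches: 2

2


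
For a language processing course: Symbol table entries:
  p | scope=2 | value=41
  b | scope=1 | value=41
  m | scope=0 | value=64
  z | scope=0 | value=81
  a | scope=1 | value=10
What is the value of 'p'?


Searching symbol table for 'p':
  p | scope=2 | value=41 <- MATCH
  b | scope=1 | value=41
  m | scope=0 | value=64
  z | scope=0 | value=81
  a | scope=1 | value=10
Found 'p' at scope 2 with value 41

41


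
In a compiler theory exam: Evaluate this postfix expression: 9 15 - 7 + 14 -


Processing tokens left to right:
Push 9, Push 15
Pop 9 and 15, compute 9 - 15 = -6, push -6
Push 7
Pop -6 and 7, compute -6 + 7 = 1, push 1
Push 14
Pop 1 and 14, compute 1 - 14 = -13, push -13
Stack result: -13

-13


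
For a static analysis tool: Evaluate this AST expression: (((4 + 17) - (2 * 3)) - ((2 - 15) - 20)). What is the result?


Expression: (((4 + 17) - (2 * 3)) - ((2 - 15) - 20))
Evaluating step by step:
  4 + 17 = 21
  2 * 3 = 6
  21 - 6 = 15
  2 - 15 = -13
  -13 - 20 = -33
  15 - -33 = 48
Result: 48

48


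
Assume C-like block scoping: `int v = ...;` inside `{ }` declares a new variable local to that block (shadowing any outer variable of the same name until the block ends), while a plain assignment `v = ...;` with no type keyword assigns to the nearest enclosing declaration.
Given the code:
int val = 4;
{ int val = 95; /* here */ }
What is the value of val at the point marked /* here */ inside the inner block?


Analyzing scoping rules:
Outer scope: declares val = 4
Inner block: 'int val = 95;' declares a NEW val that shadows the outer one
Inside the block the inner declaration is in scope -> 95
Result: 95

95


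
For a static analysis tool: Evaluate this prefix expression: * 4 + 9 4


Parsing prefix expression: * 4 + 9 4
Step 1: Innermost operation '+ 9 4'
  9 + 4 = 13
Step 2: Outer operation '* 4 [13]'
  4 * 13 = 52

52


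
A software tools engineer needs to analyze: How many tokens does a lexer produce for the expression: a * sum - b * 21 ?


Scanning 'a * sum - b * 21'
Token 1: 'a' -> identifier
Token 2: '*' -> operator
Token 3: 'sum' -> identifier
Token 4: '-' -> operator
Token 5: 'b' -> identifier
Token 6: '*' -> operator
Token 7: '21' -> integer_literal
Total tokens: 7

7


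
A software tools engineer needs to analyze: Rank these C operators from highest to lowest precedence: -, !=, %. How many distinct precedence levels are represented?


Looking up precedence for each operator:
  - -> precedence 5
  != -> precedence 3
  % -> precedence 6
Sorted highest to lowest: %, -, !=
Distinct precedence values: [6, 5, 3]
Number of distinct levels: 3

3


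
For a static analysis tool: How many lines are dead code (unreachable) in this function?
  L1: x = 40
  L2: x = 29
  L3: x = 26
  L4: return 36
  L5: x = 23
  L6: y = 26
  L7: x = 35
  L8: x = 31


Analyzing control flow:
  L1: reachable (before return)
  L2: reachable (before return)
  L3: reachable (before return)
  L4: reachable (return statement)
  L5: DEAD (after return at L4)
  L6: DEAD (after return at L4)
  L7: DEAD (after return at L4)
  L8: DEAD (after return at L4)
Return at L4, total lines = 8
Dead lines: L5 through L8
Count: 4

4


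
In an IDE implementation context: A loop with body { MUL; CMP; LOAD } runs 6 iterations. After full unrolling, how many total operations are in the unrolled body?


Loop body operations: MUL, CMP, LOAD (3 ops per iteration)
Unrolling 6 iterations:
  Iteration 1: MUL, CMP, LOAD (3 ops)
  Iteration 2: MUL, CMP, LOAD (3 ops)
  Iteration 3: MUL, CMP, LOAD (3 ops)
  Iteration 4: MUL, CMP, LOAD (3 ops)
  Iteration 5: MUL, CMP, LOAD (3 ops)
  Iteration 6: MUL, CMP, LOAD (3 ops)
Total: 6 iterations * 3 ops/iter = 18 operations

18


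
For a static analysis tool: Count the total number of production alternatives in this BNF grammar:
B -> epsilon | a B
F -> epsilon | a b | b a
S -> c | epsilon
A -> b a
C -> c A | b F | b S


Counting alternatives per rule:
  B: 2 alternative(s)
  F: 3 alternative(s)
  S: 2 alternative(s)
  A: 1 alternative(s)
  C: 3 alternative(s)
Sum: 2 + 3 + 2 + 1 + 3 = 11

11


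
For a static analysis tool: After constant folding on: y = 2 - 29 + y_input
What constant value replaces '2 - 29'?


Identifying constant sub-expression:
  Original: y = 2 - 29 + y_input
  2 and 29 are both compile-time constants
  Evaluating: 2 - 29 = -27
  After folding: y = -27 + y_input

-27


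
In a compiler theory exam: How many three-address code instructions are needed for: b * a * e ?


Expression: b * a * e
Generating three-address code (respecting * over +/- precedence):
  Instruction 1: t1 = b * a
  Instruction 2: t2 = t1 * e
Total instructions: 2

2


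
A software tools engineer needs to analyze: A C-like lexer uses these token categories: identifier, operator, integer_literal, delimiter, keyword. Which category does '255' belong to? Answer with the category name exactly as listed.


Token: '255'
Checking categories:
  identifier: no
  integer_literal: YES
  operator: no
  keyword: no
  delimiter: no
Category: integer_literal

integer_literal


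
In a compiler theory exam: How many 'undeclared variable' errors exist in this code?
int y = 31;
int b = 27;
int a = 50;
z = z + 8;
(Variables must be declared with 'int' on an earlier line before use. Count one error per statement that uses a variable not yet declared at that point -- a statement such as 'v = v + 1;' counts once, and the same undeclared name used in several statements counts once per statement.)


Scanning code line by line:
  Line 1: declare 'y' -> declared = ['y']
  Line 2: declare 'b' -> declared = ['b', 'y']
  Line 3: declare 'a' -> declared = ['a', 'b', 'y']
  Line 4: use 'z' -> ERROR (undeclared)
Total undeclared variable errors: 1

1


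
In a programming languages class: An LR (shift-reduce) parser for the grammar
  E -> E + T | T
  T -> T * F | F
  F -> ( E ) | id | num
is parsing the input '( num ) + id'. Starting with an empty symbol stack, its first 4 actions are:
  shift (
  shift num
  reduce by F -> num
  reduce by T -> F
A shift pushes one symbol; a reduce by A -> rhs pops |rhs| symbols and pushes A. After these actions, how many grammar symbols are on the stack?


Tracking the symbol stack through each action:
  Action 1: shift '(' : push -> stack = [(] (size 1)
  Action 2: shift 'num' : push -> stack = [(, num] (size 2)
  Action 3: reduce by F -> num : pop 1, push F -> stack = [(, F] (size 2)
  Action 4: reduce by T -> F : pop 1, push T -> stack = [(, T] (size 2)
Final stack size: 2

2


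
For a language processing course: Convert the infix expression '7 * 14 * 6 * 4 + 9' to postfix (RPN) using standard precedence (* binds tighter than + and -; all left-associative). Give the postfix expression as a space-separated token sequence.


Applying the shunting-yard algorithm:
  Operand 7 -> output
  Push '*' onto operator stack -> op-stack: [*]
  Operand 14 -> output
  See '*' (prec 2); top '*' (prec 2) >= it -> pop '*' to output
  Push '*' onto operator stack -> op-stack: [*]
  Operand 6 -> output
  See '*' (prec 2); top '*' (prec 2) >= it -> pop '*' to output
  Push '*' onto operator stack -> op-stack: [*]
  Operand 4 -> output
  See '+' (prec 1); top '*' (prec 2) >= it -> pop '*' to output
  Push '+' onto operator stack -> op-stack: [+]
  Operand 9 -> output
  End of input: pop '+' to output
Postfix result: 7 14 * 6 * 4 * 9 +

7 14 * 6 * 4 * 9 +


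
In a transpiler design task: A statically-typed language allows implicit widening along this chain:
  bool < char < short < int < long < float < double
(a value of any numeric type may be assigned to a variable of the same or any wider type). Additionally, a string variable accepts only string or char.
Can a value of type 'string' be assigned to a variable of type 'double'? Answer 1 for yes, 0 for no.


Target variable type: double
Source value type: string
Rule: string cannot widen to any numeric type
Result: 0

0


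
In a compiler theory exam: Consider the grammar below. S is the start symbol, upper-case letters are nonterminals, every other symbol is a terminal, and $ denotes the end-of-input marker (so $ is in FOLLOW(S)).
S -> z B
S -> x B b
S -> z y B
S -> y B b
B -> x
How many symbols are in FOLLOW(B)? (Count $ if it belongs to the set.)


S is the start symbol and does not occur in any rule body, so FOLLOW(S) = {$}.
Examining every occurrence of B in a rule body:
  S -> z B : B is at the right end -> add FOLLOW(S) = {$}
  S -> x B b : B is followed by terminal 'b' -> add 'b'
  S -> z y B : B is at the right end -> add FOLLOW(S) = {$} (already in the set)
  S -> y B b : B is followed by terminal 'b' -> add 'b' (already in the set)
  B -> x : B does not occur in the body -> contributes nothing
FOLLOW(B) = {b, $}
Count: 2

2
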